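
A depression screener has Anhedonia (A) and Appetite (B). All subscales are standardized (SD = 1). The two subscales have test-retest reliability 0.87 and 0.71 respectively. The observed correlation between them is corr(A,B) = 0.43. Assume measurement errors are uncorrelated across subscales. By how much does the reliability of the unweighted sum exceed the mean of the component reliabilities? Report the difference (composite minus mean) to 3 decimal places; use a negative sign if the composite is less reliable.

Var(sum) = 2 + 0.86 = 2.86; true-score variance = 1.58 + 0.86 = 2.44; composite reliability = 0.8531.
Mean component reliability = 0.7900.
Difference = 0.8531 − 0.7900 = 0.063.

0.063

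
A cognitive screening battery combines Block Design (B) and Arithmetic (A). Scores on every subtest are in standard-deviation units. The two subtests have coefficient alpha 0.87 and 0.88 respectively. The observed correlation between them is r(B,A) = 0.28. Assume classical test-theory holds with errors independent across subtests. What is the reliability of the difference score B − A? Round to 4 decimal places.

0.8264

Var(B−A) = 1 + 1 − 2·0.28 = 2 − 0.56 = 1.44.
With uncorrelated errors the cross-covariances are all true-score covariance, so they carry over unchanged; only the diagonal terms shrink to ρᵢσᵢ².
True-score variance = [0.87 + 0.88] − 0.56 = 1.75 − 0.56 = 1.19.
Reliability = 1.19 / 1.44 = 0.8264.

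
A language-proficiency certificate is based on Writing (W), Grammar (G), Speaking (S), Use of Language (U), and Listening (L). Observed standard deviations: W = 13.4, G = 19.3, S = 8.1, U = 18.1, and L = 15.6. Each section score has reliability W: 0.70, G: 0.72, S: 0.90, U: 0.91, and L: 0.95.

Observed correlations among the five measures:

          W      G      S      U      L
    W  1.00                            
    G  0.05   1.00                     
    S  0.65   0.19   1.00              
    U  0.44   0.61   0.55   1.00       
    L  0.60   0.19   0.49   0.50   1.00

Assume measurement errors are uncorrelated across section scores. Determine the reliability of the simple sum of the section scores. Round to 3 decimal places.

0.931

Var(W+G+S+U+L) = 13.4² + 19.3² + 8.1² + 18.1² + 15.6² + 2·[13.4·19.3·0.05 + 13.4·8.1·0.65 + 13.4·18.1·0.44 + 13.4·15.6·0.60 + 19.3·8.1·0.19 + 19.3·18.1·0.61 + 19.3·15.6·0.19 + 8.1·18.1·0.55 + 8.1·15.6·0.49 + 18.1·15.6·0.50] = 1188.63 + 1798.71 = 2987.34.
With uncorrelated errors the cross-covariances are all true-score covariance, so they carry over unchanged; only the diagonal terms shrink to ρᵢσᵢ².
True-score variance = [13.4²·0.70 + 19.3²·0.72 + 8.1²·0.90 + 18.1²·0.91 + 15.6²·0.95] + 1798.71 = 982.251 + 1798.71 = 2780.96.
Reliability = 2780.96 / 2987.34 = 0.931.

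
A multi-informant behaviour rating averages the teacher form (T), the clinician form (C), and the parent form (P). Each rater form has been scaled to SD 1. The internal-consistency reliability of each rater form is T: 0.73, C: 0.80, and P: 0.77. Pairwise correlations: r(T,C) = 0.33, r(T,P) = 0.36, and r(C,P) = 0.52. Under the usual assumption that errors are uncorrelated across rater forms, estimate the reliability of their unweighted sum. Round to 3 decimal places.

0.871

Var(T+C+P) = 3 + 2·[0.33 + 0.36 + 0.52] = 3 + 2.42 = 5.42.
With uncorrelated errors the cross-covariances are all true-score covariance, so they carry over unchanged; only the diagonal terms shrink to ρᵢσᵢ².
True-score variance = [0.73 + 0.80 + 0.77] + 2.42 = 2.3 + 2.42 = 4.72.
Reliability = 4.72 / 5.42 = 0.871.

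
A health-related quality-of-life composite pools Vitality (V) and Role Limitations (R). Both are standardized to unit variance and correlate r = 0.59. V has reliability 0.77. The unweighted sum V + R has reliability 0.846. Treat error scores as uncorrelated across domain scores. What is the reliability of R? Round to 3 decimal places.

Var(V+R) = 2 + 2·0.59 = 3.180.
True-score variance = ρ_V + ρ_R + 2·0.59, so 0.846 = (0.77 + ρ_R + 1.18) / 3.180.
ρ_R = 0.846·3.180 − 0.77 − 1.18 = 0.740.

0.740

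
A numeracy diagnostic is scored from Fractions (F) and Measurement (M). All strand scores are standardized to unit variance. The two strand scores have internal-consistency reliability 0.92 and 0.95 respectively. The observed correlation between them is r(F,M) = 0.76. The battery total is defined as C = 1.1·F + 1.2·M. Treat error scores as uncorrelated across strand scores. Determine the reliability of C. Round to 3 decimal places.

Var(C) = 1.1² + 1.2² + 2·[1.32·0.76] = 2.65 + 2.0064 = 4.6564.
Under uncorrelated errors the observed covariances equal the true-score covariances, so only the own-variance terms attenuate.
True-score variance = [1.1²·0.92 + 1.2²·0.95] + 2.0064 = 2.4812 + 2.0064 = 4.4876.
Reliability = 4.4876 / 4.6564 = 0.964.

0.964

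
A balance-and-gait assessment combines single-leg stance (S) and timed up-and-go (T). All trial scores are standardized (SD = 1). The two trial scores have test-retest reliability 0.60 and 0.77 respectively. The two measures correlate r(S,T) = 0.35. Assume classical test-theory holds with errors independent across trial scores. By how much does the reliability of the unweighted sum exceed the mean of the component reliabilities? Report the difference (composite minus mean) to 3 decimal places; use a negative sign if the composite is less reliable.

0.082

Var(sum) = 2 + 0.7 = 2.7; true-score variance = 1.37 + 0.7 = 2.07; composite reliability = 0.7667.
Mean component reliability = 0.6850.
Difference = 0.7667 − 0.6850 = 0.082.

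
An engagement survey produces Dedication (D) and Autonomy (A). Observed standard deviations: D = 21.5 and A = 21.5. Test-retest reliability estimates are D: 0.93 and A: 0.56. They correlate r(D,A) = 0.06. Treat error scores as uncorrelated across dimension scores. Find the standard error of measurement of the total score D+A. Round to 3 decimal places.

15.354

Var(total) = 924.5 + 55.47 = 979.97.
True-score variance = 688.753 + 55.47 = 744.223, so reliability = 0.7594.
Error variance = 979.97 − 744.223 = 235.747; SEM = √235.747 = 15.354.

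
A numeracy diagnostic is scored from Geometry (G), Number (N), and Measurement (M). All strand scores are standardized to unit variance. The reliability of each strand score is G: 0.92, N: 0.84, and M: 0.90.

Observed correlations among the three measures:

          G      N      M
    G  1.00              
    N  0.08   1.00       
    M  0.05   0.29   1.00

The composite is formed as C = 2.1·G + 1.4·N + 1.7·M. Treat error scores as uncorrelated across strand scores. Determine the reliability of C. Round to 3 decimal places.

Var(C) = 2.1² + 1.4² + 1.7² + 2·[2.94·0.08 + 3.57·0.05 + 2.38·0.29] = 9.26 + 2.2078 = 11.4678.
Because errors are independent across components, Cov(Tᵢ,Tⱼ) = Cov(Xᵢ,Xⱼ); the off-diagonal part of the true-score variance is the same as above.
True-score variance = [2.1²·0.92 + 1.4²·0.84 + 1.7²·0.90] + 2.2078 = 8.3046 + 2.2078 = 10.5124.
Reliability = 10.5124 / 11.4678 = 0.917.

0.917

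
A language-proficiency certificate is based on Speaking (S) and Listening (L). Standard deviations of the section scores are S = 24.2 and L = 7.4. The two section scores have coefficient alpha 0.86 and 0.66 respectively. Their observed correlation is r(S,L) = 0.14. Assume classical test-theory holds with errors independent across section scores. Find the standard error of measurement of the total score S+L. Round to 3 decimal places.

10.030

Var(total) = 640.4 + 50.1424 = 690.542.
True-score variance = 539.792 + 50.1424 = 589.934, so reliability = 0.8543.
Error variance = 690.542 − 589.934 = 100.608; SEM = √100.608 = 10.030.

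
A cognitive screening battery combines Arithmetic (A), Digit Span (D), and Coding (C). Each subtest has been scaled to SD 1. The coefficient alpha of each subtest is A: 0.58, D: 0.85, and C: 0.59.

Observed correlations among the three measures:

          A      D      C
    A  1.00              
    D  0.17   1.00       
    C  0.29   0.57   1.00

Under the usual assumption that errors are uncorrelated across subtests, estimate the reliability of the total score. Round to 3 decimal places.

Var(A+D+C) = 3 + 2·[0.17 + 0.29 + 0.57] = 3 + 2.06 = 5.06.
With uncorrelated errors the cross-covariances are all true-score covariance, so they carry over unchanged; only the diagonal terms shrink to ρᵢσᵢ².
True-score variance = [0.58 + 0.85 + 0.59] + 2.06 = 2.02 + 2.06 = 4.08.
Reliability = 4.08 / 5.06 = 0.806.

0.806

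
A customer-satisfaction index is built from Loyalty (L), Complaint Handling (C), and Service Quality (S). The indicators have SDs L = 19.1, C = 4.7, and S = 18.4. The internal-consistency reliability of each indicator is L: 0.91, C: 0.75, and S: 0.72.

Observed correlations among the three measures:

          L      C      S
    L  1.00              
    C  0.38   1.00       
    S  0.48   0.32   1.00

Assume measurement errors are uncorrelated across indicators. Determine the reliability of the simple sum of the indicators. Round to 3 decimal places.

0.888

Var(L+C+S) = 19.1² + 4.7² + 18.4² + 2·[19.1·4.7·0.38 + 19.1·18.4·0.48 + 4.7·18.4·0.32] = 725.46 + 460.955 = 1186.41.
Because errors are independent across components, Cov(Tᵢ,Tⱼ) = Cov(Xᵢ,Xⱼ); the off-diagonal part of the true-score variance is the same as above.
True-score variance = [19.1²·0.91 + 4.7²·0.75 + 18.4²·0.72] + 460.955 = 592.308 + 460.955 = 1053.26.
Reliability = 1053.26 / 1186.41 = 0.888.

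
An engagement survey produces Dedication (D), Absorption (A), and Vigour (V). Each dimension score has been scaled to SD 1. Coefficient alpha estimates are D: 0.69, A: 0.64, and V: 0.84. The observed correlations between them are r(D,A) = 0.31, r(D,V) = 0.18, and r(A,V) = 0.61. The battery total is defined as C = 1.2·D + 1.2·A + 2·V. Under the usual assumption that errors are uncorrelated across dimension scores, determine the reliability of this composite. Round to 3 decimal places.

0.861

Var(C) = 1.2² + 1.2² + 2² + 2·[1.44·0.31 + 2.4·0.18 + 2.4·0.61] = 6.88 + 4.6848 = 11.5648.
Under uncorrelated errors the observed covariances equal the true-score covariances, so only the own-variance terms attenuate.
True-score variance = [1.2²·0.69 + 1.2²·0.64 + 2²·0.84] + 4.6848 = 5.2752 + 4.6848 = 9.96.
Reliability = 9.96 / 11.5648 = 0.861.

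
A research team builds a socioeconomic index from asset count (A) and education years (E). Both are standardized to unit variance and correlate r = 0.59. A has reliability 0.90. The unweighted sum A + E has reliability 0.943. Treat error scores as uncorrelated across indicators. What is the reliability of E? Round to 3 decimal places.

0.919

Var(A+E) = 2 + 2·0.59 = 3.180.
True-score variance = ρ_A + ρ_E + 2·0.59, so 0.943 = (0.90 + ρ_E + 1.18) / 3.180.
ρ_E = 0.943·3.180 − 0.90 − 1.18 = 0.919.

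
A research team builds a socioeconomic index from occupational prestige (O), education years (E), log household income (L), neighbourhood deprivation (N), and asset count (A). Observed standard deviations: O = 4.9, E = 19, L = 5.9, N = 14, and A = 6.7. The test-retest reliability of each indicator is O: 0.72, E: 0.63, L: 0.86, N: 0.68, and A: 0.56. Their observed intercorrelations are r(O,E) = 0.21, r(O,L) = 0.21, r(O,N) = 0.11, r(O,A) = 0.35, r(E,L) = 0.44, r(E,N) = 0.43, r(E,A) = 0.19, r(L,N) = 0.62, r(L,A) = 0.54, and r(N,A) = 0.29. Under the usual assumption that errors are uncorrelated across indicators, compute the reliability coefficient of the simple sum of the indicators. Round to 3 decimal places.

Var(O+E+L+N+A) = 4.9² + 19² + 5.9² + 14² + 6.7² + 2·[4.9·19·0.21 + 4.9·5.9·0.21 + 4.9·14·0.11 + 4.9·6.7·0.35 + 19·5.9·0.44 + 19·14·0.43 + 19·6.7·0.19 + 5.9·14·0.62 + 5.9·6.7·0.54 + 14·6.7·0.29] = 660.71 + 664.62 = 1325.33.
Under uncorrelated errors the observed covariances equal the true-score covariances, so only the own-variance terms attenuate.
True-score variance = [4.9²·0.72 + 19²·0.63 + 5.9²·0.86 + 14²·0.68 + 6.7²·0.56] + 664.62 = 433.072 + 664.62 = 1097.69.
Reliability = 1097.69 / 1325.33 = 0.828.

0.828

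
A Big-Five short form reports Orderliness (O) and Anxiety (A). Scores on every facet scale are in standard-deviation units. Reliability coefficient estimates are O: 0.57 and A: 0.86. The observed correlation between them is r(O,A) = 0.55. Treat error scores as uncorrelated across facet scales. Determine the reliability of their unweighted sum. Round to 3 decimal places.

0.816

Var(O+A) = 2 + 2·[0.55] = 2 + 1.1 = 3.1.
With uncorrelated errors the cross-covariances are all true-score covariance, so they carry over unchanged; only the diagonal terms shrink to ρᵢσᵢ².
True-score variance = [0.57 + 0.86] + 1.1 = 1.43 + 1.1 = 2.53.
Reliability = 2.53 / 3.1 = 0.816.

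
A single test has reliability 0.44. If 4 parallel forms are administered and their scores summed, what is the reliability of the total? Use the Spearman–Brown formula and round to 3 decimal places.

0.759

ρ_k = kρ / (1 + (k−1)ρ) = 4·0.44 / (1 + 3·0.44) = 1.760 / 2.320 = 0.759.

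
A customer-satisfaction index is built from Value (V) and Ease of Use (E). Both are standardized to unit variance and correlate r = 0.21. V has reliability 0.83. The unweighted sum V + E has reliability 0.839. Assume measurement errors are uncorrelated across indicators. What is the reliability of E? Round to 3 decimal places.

0.780

Var(V+E) = 2 + 2·0.21 = 2.420.
True-score variance = ρ_V + ρ_E + 2·0.21, so 0.839 = (0.83 + ρ_E + 0.42) / 2.420.
ρ_E = 0.839·2.420 − 0.83 − 0.42 = 0.780.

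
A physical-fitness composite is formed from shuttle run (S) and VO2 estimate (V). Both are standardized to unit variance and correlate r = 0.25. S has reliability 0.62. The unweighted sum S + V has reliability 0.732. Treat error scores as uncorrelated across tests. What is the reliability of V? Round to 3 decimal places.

0.710

Var(S+V) = 2 + 2·0.25 = 2.500.
True-score variance = ρ_S + ρ_V + 2·0.25, so 0.732 = (0.62 + ρ_V + 0.50) / 2.500.
ρ_V = 0.732·2.500 − 0.62 − 0.50 = 0.710.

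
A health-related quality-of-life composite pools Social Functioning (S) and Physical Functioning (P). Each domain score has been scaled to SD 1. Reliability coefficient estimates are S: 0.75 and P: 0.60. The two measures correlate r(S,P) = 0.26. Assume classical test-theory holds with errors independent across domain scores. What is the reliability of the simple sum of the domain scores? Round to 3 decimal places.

0.742

Var(S+P) = 2 + 2·[0.26] = 2 + 0.52 = 2.52.
Under uncorrelated errors the observed covariances equal the true-score covariances, so only the own-variance terms attenuate.
True-score variance = [0.75 + 0.60] + 0.52 = 1.35 + 0.52 = 1.87.
Reliability = 1.87 / 2.52 = 0.742.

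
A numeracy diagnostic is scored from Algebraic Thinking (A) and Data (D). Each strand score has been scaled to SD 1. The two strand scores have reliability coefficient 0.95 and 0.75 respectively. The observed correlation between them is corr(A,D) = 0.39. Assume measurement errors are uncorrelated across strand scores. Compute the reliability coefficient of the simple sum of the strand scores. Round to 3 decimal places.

0.892

Var(A+D) = 2 + 2·[0.39] = 2 + 0.78 = 2.78.
With uncorrelated errors the cross-covariances are all true-score covariance, so they carry over unchanged; only the diagonal terms shrink to ρᵢσᵢ².
True-score variance = [0.95 + 0.75] + 0.78 = 1.7 + 0.78 = 2.48.
Reliability = 2.48 / 2.78 = 0.892.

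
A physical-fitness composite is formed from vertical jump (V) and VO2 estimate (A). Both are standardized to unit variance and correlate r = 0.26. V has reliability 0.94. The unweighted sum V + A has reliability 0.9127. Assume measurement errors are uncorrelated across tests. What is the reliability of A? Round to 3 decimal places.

Var(V+A) = 2 + 2·0.26 = 2.520.
True-score variance = ρ_V + ρ_A + 2·0.26, so 0.9127 = (0.94 + ρ_A + 0.52) / 2.520.
ρ_A = 0.9127·2.520 − 0.94 − 0.52 = 0.840.

0.840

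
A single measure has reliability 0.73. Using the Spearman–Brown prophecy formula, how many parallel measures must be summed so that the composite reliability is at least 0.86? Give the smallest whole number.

k ≥ ρ*(1−ρ₁)/(ρ₁(1−ρ*)) = 0.86·0.27 / (0.73·0.14) = 2.272.
Smallest integer k = 3.

3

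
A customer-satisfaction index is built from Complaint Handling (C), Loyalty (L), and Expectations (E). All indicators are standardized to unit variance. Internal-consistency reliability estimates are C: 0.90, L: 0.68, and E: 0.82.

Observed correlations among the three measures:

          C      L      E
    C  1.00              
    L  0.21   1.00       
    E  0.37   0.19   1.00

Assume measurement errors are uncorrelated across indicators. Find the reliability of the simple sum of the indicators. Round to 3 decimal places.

0.868

Var(C+L+E) = 3 + 2·[0.21 + 0.37 + 0.19] = 3 + 1.54 = 4.54.
Under uncorrelated errors the observed covariances equal the true-score covariances, so only the own-variance terms attenuate.
True-score variance = [0.90 + 0.68 + 0.82] + 1.54 = 2.4 + 1.54 = 3.94.
Reliability = 3.94 / 4.54 = 0.868.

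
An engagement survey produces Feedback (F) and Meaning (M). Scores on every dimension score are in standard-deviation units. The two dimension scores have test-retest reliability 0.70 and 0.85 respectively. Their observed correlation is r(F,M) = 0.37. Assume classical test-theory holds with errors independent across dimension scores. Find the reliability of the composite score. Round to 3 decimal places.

0.836

Var(F+M) = 2 + 2·[0.37] = 2 + 0.74 = 2.74.
With uncorrelated errors the cross-covariances are all true-score covariance, so they carry over unchanged; only the diagonal terms shrink to ρᵢσᵢ².
True-score variance = [0.70 + 0.85] + 0.74 = 1.55 + 0.74 = 2.29.
Reliability = 2.29 / 2.74 = 0.836.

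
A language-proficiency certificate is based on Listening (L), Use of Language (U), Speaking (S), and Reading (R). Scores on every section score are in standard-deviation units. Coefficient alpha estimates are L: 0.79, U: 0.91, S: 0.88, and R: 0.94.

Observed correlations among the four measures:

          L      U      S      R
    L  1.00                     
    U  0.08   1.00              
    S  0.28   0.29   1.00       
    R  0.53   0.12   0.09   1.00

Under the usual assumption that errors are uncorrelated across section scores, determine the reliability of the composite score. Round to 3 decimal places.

0.929

Var(L+U+S+R) = 4 + 2·[0.08 + 0.28 + 0.53 + 0.29 + 0.12 + 0.09] = 4 + 2.78 = 6.78.
Because errors are independent across components, Cov(Tᵢ,Tⱼ) = Cov(Xᵢ,Xⱼ); the off-diagonal part of the true-score variance is the same as above.
True-score variance = [0.79 + 0.91 + 0.88 + 0.94] + 2.78 = 3.52 + 2.78 = 6.3.
Reliability = 6.3 / 6.78 = 0.929.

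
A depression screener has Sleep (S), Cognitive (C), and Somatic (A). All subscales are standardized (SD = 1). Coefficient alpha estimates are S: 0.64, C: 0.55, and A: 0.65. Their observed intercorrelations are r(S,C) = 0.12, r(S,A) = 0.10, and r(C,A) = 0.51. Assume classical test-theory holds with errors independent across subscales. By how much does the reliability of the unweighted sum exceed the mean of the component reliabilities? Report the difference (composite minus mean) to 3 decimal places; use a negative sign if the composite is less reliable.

Var(sum) = 3 + 1.46 = 4.46; true-score variance = 1.84 + 1.46 = 3.3; composite reliability = 0.7399.
Mean component reliability = 0.6133.
Difference = 0.7399 − 0.6133 = 0.127.

0.127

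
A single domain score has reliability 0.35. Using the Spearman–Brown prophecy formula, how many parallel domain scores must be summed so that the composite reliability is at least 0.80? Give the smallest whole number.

8

k ≥ ρ*(1−ρ₁)/(ρ₁(1−ρ*)) = 0.80·0.65 / (0.35·0.20) = 7.429.
Smallest integer k = 8.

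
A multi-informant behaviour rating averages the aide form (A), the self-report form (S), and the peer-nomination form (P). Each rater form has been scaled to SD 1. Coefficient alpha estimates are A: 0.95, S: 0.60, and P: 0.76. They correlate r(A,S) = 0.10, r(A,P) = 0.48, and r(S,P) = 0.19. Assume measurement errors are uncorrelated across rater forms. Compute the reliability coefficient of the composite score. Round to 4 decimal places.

Var(A+S+P) = 3 + 2·[0.10 + 0.48 + 0.19] = 3 + 1.54 = 4.54.
With uncorrelated errors the cross-covariances are all true-score covariance, so they carry over unchanged; only the diagonal terms shrink to ρᵢσᵢ².
True-score variance = [0.95 + 0.60 + 0.76] + 1.54 = 2.31 + 1.54 = 3.85.
Reliability = 3.85 / 4.54 = 0.8480.

0.8480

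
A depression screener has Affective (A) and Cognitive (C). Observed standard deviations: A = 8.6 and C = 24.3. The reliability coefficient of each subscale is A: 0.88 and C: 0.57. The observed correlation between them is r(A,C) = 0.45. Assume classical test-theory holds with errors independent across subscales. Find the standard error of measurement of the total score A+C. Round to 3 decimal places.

16.211

Var(total) = 664.45 + 188.082 = 852.532.
True-score variance = 401.664 + 188.082 = 589.746, so reliability = 0.6918.
Error variance = 852.532 − 589.746 = 262.786; SEM = √262.786 = 16.211.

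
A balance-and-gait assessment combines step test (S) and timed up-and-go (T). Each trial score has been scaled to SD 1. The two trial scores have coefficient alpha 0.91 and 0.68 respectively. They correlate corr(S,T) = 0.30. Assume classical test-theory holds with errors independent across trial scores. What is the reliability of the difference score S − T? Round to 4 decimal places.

Var(S−T) = 1 + 1 − 2·0.30 = 2 − 0.6 = 1.4.
With uncorrelated errors the cross-covariances are all true-score covariance, so they carry over unchanged; only the diagonal terms shrink to ρᵢσᵢ².
True-score variance = [0.91 + 0.68] − 0.6 = 1.59 − 0.6 = 0.99.
Reliability = 0.99 / 1.4 = 0.7071.

0.7071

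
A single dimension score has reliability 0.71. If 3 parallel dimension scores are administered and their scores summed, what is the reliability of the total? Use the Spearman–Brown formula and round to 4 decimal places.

ρ_k = kρ / (1 + (k−1)ρ) = 3·0.71 / (1 + 2·0.71) = 2.130 / 2.420 = 0.8802.

0.8802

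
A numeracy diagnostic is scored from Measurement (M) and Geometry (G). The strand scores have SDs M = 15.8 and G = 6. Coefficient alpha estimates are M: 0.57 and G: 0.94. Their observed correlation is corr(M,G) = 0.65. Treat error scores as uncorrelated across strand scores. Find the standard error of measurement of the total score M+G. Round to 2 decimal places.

10.46

Var(total) = 285.64 + 123.24 = 408.88.
True-score variance = 176.135 + 123.24 = 299.375, so reliability = 0.7322.
Error variance = 408.88 − 299.375 = 109.505; SEM = √109.505 = 10.46.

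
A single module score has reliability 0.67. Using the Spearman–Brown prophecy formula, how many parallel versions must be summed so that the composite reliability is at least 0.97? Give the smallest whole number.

16

k ≥ ρ*(1−ρ₁)/(ρ₁(1−ρ*)) = 0.97·0.33 / (0.67·0.03) = 15.925.
Smallest integer k = 16.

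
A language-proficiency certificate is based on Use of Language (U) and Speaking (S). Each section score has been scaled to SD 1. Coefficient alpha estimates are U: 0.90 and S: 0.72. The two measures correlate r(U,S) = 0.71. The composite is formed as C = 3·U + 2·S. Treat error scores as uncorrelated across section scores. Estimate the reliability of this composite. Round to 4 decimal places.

Var(C) = 3² + 2² + 2·[6·0.71] = 13 + 8.52 = 21.52.
Because errors are independent across components, Cov(Tᵢ,Tⱼ) = Cov(Xᵢ,Xⱼ); the off-diagonal part of the true-score variance is the same as above.
True-score variance = [3²·0.90 + 2²·0.72] + 8.52 = 10.98 + 8.52 = 19.5.
Reliability = 19.5 / 21.52 = 0.9061.

0.9061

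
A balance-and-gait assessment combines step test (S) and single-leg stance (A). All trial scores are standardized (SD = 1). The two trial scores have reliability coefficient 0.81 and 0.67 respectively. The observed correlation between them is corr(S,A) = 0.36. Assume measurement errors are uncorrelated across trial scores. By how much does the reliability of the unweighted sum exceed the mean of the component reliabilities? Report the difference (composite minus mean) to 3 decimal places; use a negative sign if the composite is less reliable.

Var(sum) = 2 + 0.72 = 2.72; true-score variance = 1.48 + 0.72 = 2.2; composite reliability = 0.8088.
Mean component reliability = 0.7400.
Difference = 0.8088 − 0.7400 = 0.069.

0.069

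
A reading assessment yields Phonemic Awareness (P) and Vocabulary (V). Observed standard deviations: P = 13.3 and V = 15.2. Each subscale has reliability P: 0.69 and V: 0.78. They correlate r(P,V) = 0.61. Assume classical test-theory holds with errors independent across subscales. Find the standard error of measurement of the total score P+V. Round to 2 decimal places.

10.28

Var(total) = 407.93 + 246.635 = 654.565.
True-score variance = 302.265 + 246.635 = 548.9, so reliability = 0.8386.
Error variance = 654.565 − 548.9 = 105.665; SEM = √105.665 = 10.28.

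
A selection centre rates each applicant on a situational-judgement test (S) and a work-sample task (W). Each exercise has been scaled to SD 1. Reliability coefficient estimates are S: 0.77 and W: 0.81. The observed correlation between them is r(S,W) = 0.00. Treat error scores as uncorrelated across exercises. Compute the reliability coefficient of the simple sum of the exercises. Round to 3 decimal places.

Var(S+W) = 2 + 2·[0.00] = 2 + 0 = 2.
With uncorrelated errors the cross-covariances are all true-score covariance, so they carry over unchanged; only the diagonal terms shrink to ρᵢσᵢ².
True-score variance = [0.77 + 0.81] + 0 = 1.58 + 0 = 1.58.
Reliability = 1.58 / 2 = 0.790.

0.790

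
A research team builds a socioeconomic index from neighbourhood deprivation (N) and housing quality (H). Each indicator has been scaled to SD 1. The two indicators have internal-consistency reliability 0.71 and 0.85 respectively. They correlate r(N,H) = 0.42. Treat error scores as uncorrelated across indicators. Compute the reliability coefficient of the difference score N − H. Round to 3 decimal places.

0.621

Var(N−H) = 1 + 1 − 2·0.42 = 2 − 0.84 = 1.16.
Because errors are independent across components, Cov(Tᵢ,Tⱼ) = Cov(Xᵢ,Xⱼ); the off-diagonal part of the true-score variance is the same as above.
True-score variance = [0.71 + 0.85] − 0.84 = 1.56 − 0.84 = 0.72.
Reliability = 0.72 / 1.16 = 0.621.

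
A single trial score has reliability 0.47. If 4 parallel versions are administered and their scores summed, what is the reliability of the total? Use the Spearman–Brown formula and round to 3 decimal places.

0.780

ρ_k = kρ / (1 + (k−1)ρ) = 4·0.47 / (1 + 3·0.47) = 1.880 / 2.410 = 0.780.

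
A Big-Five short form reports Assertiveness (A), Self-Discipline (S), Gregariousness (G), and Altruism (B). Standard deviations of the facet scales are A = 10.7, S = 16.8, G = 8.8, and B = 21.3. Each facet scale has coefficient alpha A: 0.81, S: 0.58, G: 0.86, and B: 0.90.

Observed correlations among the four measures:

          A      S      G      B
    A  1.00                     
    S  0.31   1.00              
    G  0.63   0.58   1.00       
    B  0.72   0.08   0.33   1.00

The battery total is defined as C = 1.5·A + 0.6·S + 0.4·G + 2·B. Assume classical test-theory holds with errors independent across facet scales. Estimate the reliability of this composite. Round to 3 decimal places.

0.923

Var(C) = 1.5²·10.7² + 0.6²·16.8² + 0.4²·8.8² + 2²·21.3² + 2·[0.9·10.7·16.8·0.31 + 0.6·10.7·8.8·0.63 + 3·10.7·21.3·0.72 + 0.24·16.8·8.8·0.58 + 1.2·16.8·21.3·0.08 + 0.8·8.8·21.3·0.33] = 2186.36 + 1364.89 = 3551.25.
Under uncorrelated errors the observed covariances equal the true-score covariances, so only the own-variance terms attenuate.
True-score variance = [1.5²·10.7²·0.81 + 0.6²·16.8²·0.58 + 0.4²·8.8²·0.86 + 2²·21.3²·0.90] + 1364.89 = 1911.53 + 1364.89 = 3276.42.
Reliability = 3276.42 / 3551.25 = 0.923.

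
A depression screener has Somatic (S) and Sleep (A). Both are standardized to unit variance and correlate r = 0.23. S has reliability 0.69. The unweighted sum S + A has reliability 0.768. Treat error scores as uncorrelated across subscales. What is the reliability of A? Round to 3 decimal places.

Var(S+A) = 2 + 2·0.23 = 2.460.
True-score variance = ρ_S + ρ_A + 2·0.23, so 0.768 = (0.69 + ρ_A + 0.46) / 2.460.
ρ_A = 0.768·2.460 − 0.69 − 0.46 = 0.739.

0.739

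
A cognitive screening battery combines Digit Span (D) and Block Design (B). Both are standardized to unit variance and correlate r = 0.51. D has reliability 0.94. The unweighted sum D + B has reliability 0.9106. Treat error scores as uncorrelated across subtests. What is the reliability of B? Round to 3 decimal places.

Var(D+B) = 2 + 2·0.51 = 3.020.
True-score variance = ρ_D + ρ_B + 2·0.51, so 0.9106 = (0.94 + ρ_B + 1.02) / 3.020.
ρ_B = 0.9106·3.020 − 0.94 − 1.02 = 0.790.

0.790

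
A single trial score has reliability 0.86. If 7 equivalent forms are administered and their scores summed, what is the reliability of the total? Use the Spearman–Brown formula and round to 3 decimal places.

0.977

ρ_k = kρ / (1 + (k−1)ρ) = 7·0.86 / (1 + 6·0.86) = 6.020 / 6.160 = 0.977.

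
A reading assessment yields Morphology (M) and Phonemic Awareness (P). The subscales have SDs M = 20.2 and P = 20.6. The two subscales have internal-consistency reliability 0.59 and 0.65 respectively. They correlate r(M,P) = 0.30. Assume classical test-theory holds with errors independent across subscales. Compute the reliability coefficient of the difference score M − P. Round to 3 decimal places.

0.458

Var(M−P) = 20.2² + 20.6² − 2·20.2·20.6·0.30 = 832.4 − 249.672 = 582.728.
Because errors are independent across components, Cov(Tᵢ,Tⱼ) = Cov(Xᵢ,Xⱼ); the off-diagonal part of the true-score variance is the same as above.
True-score variance = [20.2²·0.59 + 20.6²·0.65] − 249.672 = 516.578 − 249.672 = 266.906.
Reliability = 266.906 / 582.728 = 0.458.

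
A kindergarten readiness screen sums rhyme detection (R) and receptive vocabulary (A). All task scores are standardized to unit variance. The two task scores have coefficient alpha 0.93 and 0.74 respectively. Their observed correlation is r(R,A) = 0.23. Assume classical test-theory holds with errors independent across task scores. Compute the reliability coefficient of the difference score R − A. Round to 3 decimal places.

Var(R−A) = 1 + 1 − 2·0.23 = 2 − 0.46 = 1.54.
Because errors are independent across components, Cov(Tᵢ,Tⱼ) = Cov(Xᵢ,Xⱼ); the off-diagonal part of the true-score variance is the same as above.
True-score variance = [0.93 + 0.74] − 0.46 = 1.67 − 0.46 = 1.21.
Reliability = 1.21 / 1.54 = 0.786.

0.786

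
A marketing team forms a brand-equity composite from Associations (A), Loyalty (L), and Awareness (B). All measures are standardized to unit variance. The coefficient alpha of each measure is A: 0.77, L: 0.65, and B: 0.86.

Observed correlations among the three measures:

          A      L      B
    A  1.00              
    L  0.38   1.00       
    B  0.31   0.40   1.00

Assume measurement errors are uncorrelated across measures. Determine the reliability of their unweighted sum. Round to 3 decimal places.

0.861

Var(A+L+B) = 3 + 2·[0.38 + 0.31 + 0.40] = 3 + 2.18 = 5.18.
Under uncorrelated errors the observed covariances equal the true-score covariances, so only the own-variance terms attenuate.
True-score variance = [0.77 + 0.65 + 0.86] + 2.18 = 2.28 + 2.18 = 4.46.
Reliability = 4.46 / 5.18 = 0.861.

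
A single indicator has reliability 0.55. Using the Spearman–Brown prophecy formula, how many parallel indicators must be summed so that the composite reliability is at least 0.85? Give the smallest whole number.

5

k ≥ ρ*(1−ρ₁)/(ρ₁(1−ρ*)) = 0.85·0.45 / (0.55·0.15) = 4.636.
Smallest integer k = 5.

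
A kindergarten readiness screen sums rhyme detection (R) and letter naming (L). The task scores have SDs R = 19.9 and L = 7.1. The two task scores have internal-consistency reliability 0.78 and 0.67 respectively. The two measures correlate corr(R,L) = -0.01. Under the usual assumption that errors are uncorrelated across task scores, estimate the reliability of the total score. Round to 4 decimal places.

0.7661

Var(R+L) = 19.9² + 7.1² + 2·[19.9·7.1·(-0.01)] = 446.42 − 2.8258 = 443.594.
Because errors are independent across components, Cov(Tᵢ,Tⱼ) = Cov(Xᵢ,Xⱼ); the off-diagonal part of the true-score variance is the same as above.
True-score variance = [19.9²·0.78 + 7.1²·0.67] − 2.8258 = 342.662 − 2.8258 = 339.837.
Reliability = 339.837 / 443.594 = 0.7661.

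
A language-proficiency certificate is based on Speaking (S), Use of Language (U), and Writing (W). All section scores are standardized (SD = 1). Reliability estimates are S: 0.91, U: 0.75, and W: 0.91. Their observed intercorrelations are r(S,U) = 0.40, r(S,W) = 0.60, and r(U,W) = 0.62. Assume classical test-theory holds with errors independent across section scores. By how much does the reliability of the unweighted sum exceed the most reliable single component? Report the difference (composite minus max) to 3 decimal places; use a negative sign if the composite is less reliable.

Var(sum) = 3 + 3.24 = 6.24; true-score variance = 2.57 + 3.24 = 5.81; composite reliability = 0.9311.
Max component reliability = 0.9100.
Difference = 0.9311 − 0.9100 = 0.021.

0.021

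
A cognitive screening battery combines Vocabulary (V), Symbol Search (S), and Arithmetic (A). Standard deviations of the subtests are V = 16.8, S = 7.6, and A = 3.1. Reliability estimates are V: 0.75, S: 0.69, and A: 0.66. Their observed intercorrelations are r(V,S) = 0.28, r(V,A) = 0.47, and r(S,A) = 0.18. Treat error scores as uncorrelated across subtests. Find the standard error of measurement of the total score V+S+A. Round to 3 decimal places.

Var(total) = 349.61 + 128.938 = 478.548.
True-score variance = 257.877 + 128.938 = 386.815, so reliability = 0.8083.
Error variance = 478.548 − 386.815 = 91.733; SEM = √91.733 = 9.578.

9.578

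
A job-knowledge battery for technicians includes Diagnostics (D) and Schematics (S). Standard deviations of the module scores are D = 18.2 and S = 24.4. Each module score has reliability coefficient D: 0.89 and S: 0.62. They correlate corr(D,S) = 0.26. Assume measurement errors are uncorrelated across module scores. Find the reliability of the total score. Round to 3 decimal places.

Var(D+S) = 18.2² + 24.4² + 2·[18.2·24.4·0.26] = 926.6 + 230.922 = 1157.52.
Under uncorrelated errors the observed covariances equal the true-score covariances, so only the own-variance terms attenuate.
True-score variance = [18.2²·0.89 + 24.4²·0.62] + 230.922 = 663.927 + 230.922 = 894.848.
Reliability = 894.848 / 1157.52 = 0.773.

0.773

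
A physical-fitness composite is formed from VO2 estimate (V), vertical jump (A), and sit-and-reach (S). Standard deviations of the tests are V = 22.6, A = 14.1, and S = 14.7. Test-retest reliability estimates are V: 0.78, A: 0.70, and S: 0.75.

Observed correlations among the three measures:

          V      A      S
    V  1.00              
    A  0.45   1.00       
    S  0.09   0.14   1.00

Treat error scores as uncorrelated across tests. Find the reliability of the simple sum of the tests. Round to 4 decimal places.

Var(V+A+S) = 22.6² + 14.1² + 14.7² + 2·[22.6·14.1·0.45 + 22.6·14.7·0.09 + 14.1·14.7·0.14] = 925.66 + 404.629 = 1330.29.
With uncorrelated errors the cross-covariances are all true-score covariance, so they carry over unchanged; only the diagonal terms shrink to ρᵢσᵢ².
True-score variance = [22.6²·0.78 + 14.1²·0.70 + 14.7²·0.75] + 404.629 = 699.627 + 404.629 = 1104.26.
Reliability = 1104.26 / 1330.29 = 0.8301.

0.8301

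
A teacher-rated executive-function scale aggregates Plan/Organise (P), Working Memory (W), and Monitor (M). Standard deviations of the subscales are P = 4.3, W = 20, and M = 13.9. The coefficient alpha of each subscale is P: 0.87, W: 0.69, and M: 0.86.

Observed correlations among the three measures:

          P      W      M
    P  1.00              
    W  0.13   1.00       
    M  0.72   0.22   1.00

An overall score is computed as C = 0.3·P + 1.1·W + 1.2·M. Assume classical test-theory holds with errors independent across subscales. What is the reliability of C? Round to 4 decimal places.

0.8037

Var(C) = 0.3²·4.3² + 1.1²·20² + 1.2²·13.9² + 2·[0.33·4.3·20·0.13 + 0.36·4.3·13.9·0.72 + 1.32·20·13.9·0.22] = 763.887 + 199.826 = 963.712.
Because errors are independent across components, Cov(Tᵢ,Tⱼ) = Cov(Xᵢ,Xⱼ); the off-diagonal part of the true-score variance is the same as above.
True-score variance = [0.3²·4.3²·0.87 + 1.1²·20²·0.69 + 1.2²·13.9²·0.86] + 199.826 = 574.679 + 199.826 = 774.505.
Reliability = 774.505 / 963.712 = 0.8037.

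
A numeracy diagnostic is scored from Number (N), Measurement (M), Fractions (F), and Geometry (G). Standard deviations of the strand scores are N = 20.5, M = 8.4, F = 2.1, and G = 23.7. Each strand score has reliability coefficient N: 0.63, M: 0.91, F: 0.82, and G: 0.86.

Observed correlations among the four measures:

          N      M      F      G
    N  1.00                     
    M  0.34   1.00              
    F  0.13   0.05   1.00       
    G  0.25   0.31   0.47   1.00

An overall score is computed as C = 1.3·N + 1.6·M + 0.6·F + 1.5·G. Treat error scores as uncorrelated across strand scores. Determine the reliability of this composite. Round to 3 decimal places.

0.858

Var(C) = 1.3²·20.5² + 1.6²·8.4² + 0.6²·2.1² + 1.5²·23.7² + 2·[2.08·20.5·8.4·0.34 + 0.78·20.5·2.1·0.13 + 1.95·20.5·23.7·0.25 + 0.96·8.4·2.1·0.05 + 2.4·8.4·23.7·0.31 + 0.9·2.1·23.7·0.47] = 2156.25 + 1066.02 = 3222.27.
Because errors are independent across components, Cov(Tᵢ,Tⱼ) = Cov(Xᵢ,Xⱼ); the off-diagonal part of the true-score variance is the same as above.
True-score variance = [1.3²·20.5²·0.63 + 1.6²·8.4²·0.91 + 0.6²·2.1²·0.82 + 1.5²·23.7²·0.86] + 1066.02 = 1699.99 + 1066.02 = 2766.01.
Reliability = 2766.01 / 3222.27 = 0.858.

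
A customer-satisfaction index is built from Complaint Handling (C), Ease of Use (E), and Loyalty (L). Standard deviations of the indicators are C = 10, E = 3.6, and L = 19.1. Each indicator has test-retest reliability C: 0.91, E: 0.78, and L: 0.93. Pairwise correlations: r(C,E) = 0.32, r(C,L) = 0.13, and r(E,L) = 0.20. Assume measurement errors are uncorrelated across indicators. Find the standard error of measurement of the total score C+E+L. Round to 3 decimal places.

Var(total) = 477.77 + 100.204 = 577.974.
True-score variance = 440.382 + 100.204 = 540.586, so reliability = 0.9353.
Error variance = 577.974 − 540.586 = 37.3879; SEM = √37.3879 = 6.115.

6.115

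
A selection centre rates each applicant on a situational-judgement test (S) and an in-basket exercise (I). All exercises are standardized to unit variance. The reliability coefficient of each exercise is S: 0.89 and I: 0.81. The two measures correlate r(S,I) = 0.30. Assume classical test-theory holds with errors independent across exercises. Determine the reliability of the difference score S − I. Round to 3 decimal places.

Var(S−I) = 1 + 1 − 2·0.30 = 2 − 0.6 = 1.4.
With uncorrelated errors the cross-covariances are all true-score covariance, so they carry over unchanged; only the diagonal terms shrink to ρᵢσᵢ².
True-score variance = [0.89 + 0.81] − 0.6 = 1.7 − 0.6 = 1.1.
Reliability = 1.1 / 1.4 = 0.786.

0.786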